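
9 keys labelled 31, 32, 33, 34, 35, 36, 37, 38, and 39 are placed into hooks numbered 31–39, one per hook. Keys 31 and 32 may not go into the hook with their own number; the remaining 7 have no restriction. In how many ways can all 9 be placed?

287280

Let Aᵢ (for i ∈ {31, 32}) be the placements that put key i in its forbidden hook. Any j of these fix j positions, leaving (9−j)! ways to fill the rest, and there are C(2,j) ways to pick which j.
By inclusion–exclusion, the number of valid placements is Σ_{j=0}^{2} (−1)^j C(2,j)·(9−j)!.
Computing: 362880 − 80640 + 5040 = 287280.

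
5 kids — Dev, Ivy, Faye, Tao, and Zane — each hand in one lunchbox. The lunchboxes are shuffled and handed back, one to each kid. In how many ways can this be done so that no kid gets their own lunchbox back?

Let Aᵢ be the assignments in which kid i gets their own lunchbox. We want the size of the complement of A₁∪…∪A_5.
By inclusion–exclusion this is Σ_{j=0}^{5} (−1)^j C(5,j)·(5−j)!.
Computing: 120 − 120 + 60 − 20 + 5 − 1 = 44.

44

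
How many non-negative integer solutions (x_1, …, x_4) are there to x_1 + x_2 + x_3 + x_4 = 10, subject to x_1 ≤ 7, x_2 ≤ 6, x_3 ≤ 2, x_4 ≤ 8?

133

By stars and bars, unrestricted non-negative solutions to x_1+…+x_4 = 10 number C(10+3,3) = 286.
Subtract solutions that violate a single cap (substitute x_i' = x_i − (cap_i+1)): x_1 ≥ 8 gives C(5,3) = 10; x_2 ≥ 7 gives C(6,3) = 20; x_3 ≥ 3 gives C(10,3) = 120; x_4 ≥ 9 gives C(4,3) = 4. Together 154.
Add back pairs where two caps are both exceeded: 0 + 0 + 0 + 1 + 0 + 0 = 1.
By inclusion–exclusion the count is 286 − 154 + 1 = 133.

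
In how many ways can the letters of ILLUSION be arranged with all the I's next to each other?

2520

Treat the 2 copies of I as a single block. The multiset to arrange is then {II, L, L, N, O, S, U}, 7 items in all.
That gives (7)!/(2!) = 2520 arrangements.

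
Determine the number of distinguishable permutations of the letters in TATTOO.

Letter multiplicities in TATTOO: A×1, O×2, T×3.
So there are 6! / (3!·2!) = 60 distinguishable arrangements.

60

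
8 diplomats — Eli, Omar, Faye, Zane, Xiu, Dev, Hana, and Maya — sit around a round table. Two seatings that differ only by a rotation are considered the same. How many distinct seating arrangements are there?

5040

Fix one person's seat to break rotational symmetry; the remaining 7 people can be arranged in (7)! = 5040 ways.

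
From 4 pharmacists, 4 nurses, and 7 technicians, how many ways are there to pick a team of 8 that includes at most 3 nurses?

Split by how many nurses are chosen (0 through 3).
Sum: C(4,0)·C(11,8) + C(4,1)·C(11,7) + C(4,2)·C(11,6) + C(4,3)·C(11,5) = 165 + 1320 + 2772 + 1848 = 6105.

6105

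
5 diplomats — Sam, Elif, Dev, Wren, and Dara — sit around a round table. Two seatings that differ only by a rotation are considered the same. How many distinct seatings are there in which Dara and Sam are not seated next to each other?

Without the restriction there are (4)! = 24 seatings.
Those with Dara next to Sam: fuse the pair into one unit and seat 4 units around a circle — 2·(3)! = 12.
Subtracting, 24 − 12 = 12.

12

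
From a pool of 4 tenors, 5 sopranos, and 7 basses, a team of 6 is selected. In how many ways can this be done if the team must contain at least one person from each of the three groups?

6545

With no constraint there are C(16,6) = 8008 possible selections.
Subtract selections that omit an entire group: no tenors → C(12,6) = 924; no sopranos → C(11,6) = 462; no basses → C(9,6) = 84.
Add back selections omitting two groups (i.e. drawn from a single group): C(4,6) + C(5,6) + C(7,6) = 7.
By inclusion–exclusion: 8008 − 1470 + 7 = 6545.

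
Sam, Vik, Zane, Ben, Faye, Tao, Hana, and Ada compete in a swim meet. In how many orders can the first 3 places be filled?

This is an ordered selection of 3 from 8: P(8,3).
That gives 8 × 7 × 6 = 336.

336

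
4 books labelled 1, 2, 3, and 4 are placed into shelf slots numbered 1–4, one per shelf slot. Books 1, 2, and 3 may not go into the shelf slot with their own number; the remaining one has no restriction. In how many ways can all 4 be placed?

11

Let Aᵢ (for i ∈ {1, 2, 3}) be the placements that put book i in its forbidden shelf slot. Any j of these fix j positions, leaving (4−j)! ways to fill the rest, and there are C(3,j) ways to pick which j.
By inclusion–exclusion, the number of valid placements is Σ_{j=0}^{3} (−1)^j C(3,j)·(4−j)!.
Computing: 24 − 18 + 6 − 1 = 11.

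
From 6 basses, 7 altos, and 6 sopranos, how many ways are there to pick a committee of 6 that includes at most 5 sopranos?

Split by how many sopranos are chosen (0 through 5).
Sum: C(6,0)·C(13,6) + C(6,1)·C(13,5) + C(6,2)·C(13,4) + C(6,3)·C(13,3) + C(6,4)·C(13,2) + C(6,5)·C(13,1) = 1716 + 7722 + 10725 + 5720 + 1170 + 78 = 27131.

27131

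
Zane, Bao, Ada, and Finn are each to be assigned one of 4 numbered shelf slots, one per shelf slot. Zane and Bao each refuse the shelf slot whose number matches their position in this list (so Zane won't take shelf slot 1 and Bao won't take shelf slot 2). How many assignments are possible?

14

Let Aᵢ (for i ∈ {1, 2}) be the placements that put person i in their forbidden shelf slot. Any j of these fix j positions, leaving (4−j)! ways to fill the rest, and there are C(2,j) ways to pick which j.
By inclusion–exclusion, the number of valid placements is Σ_{j=0}^{2} (−1)^j C(2,j)·(4−j)!.
Computing: 24 − 12 + 2 = 14.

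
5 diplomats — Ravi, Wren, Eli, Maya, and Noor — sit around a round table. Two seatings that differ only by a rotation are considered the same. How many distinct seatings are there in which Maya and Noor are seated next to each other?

12

Glue Maya and Noor into a block (2 internal orders). Seating 4 units around a circle gives (3)! arrangements.
So 2 × (3)! = 2 × 6 = 12.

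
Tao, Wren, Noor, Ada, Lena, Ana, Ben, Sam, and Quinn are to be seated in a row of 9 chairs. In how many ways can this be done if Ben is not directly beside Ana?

282240

Of the 9! = 362880 arrangements, those with Ben and Ana adjacent number 2 × 8! = 80640 (treat the pair as a block with 2 internal orders).
So 362880 − 80640 = 282240 arrangements keep them apart.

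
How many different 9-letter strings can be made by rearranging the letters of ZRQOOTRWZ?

45360

Letter multiplicities in ZRQOOTRWZ: O×2, Q×1, R×2, T×1, W×1, Z×2.
Dividing 9! = 362880 by 2!·2!·2! = 8 for the repeated letters gives 45360.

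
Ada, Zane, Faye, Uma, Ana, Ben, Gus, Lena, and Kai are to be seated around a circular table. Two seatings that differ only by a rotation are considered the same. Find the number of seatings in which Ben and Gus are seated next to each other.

Glue Ben and Gus into a block (2 internal orders). Seating 8 units around a circle gives (7)! arrangements.
So 2 × (7)! = 2 × 5040 = 10080.

10080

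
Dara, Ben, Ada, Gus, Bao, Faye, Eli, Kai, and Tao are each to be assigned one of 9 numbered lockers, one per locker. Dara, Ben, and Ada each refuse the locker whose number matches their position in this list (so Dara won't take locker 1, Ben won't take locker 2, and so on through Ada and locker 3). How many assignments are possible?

256320

Let Aᵢ (for i ∈ {1, 2, 3}) be the placements that put person i in their forbidden locker. Any j of these fix j positions, leaving (9−j)! ways to fill the rest, and there are C(3,j) ways to pick which j.
By inclusion–exclusion, the number of valid placements is Σ_{j=0}^{3} (−1)^j C(3,j)·(9−j)!.
Computing: 362880 − 120960 + 15120 − 720 = 256320.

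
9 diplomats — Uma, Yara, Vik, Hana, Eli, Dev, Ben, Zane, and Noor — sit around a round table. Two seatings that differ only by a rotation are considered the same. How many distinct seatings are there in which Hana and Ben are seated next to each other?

Glue Hana and Ben into a block (2 internal orders). Seating 8 units around a circle gives (7)! arrangements.
So 2 × (7)! = 2 × 5040 = 10080.

10080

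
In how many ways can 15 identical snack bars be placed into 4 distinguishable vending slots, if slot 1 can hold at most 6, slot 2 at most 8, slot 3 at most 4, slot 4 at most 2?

45

Without the upper bounds there are C(18,3) = 816 ways to split 15 among 4 vending slots.
Subtract solutions that violate a single cap (substitute x_i' = x_i − (cap_i+1)): x_1 ≥ 7 gives C(11,3) = 165; x_2 ≥ 9 gives C(9,3) = 84; x_3 ≥ 5 gives C(13,3) = 286; x_4 ≥ 3 gives C(15,3) = 455. Together 990.
Add back pairs where two caps are both exceeded: 0 + 20 + 56 + 4 + 20 + 120 = 220.
Subtract triples: 0 + 0 + 1 + 0 = 1.
By inclusion–exclusion the count is 816 − 990 + 220 − 1 = 45.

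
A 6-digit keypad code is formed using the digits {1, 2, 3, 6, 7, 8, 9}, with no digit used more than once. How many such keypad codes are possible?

Choose and order 6 of the 7 symbols: the first digit has 7 options, the next 6, and so on down to 2.
7 × 6 × 5 × 4 × 3 × 2 = 5040.

5040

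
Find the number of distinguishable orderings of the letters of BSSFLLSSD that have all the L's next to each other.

1680

Treat the 2 copies of L as a single block. The multiset to arrange is then {LL, B, D, F, S, S, S, S}, 8 items in all.
That gives (8)!/(4!) = 1680 arrangements.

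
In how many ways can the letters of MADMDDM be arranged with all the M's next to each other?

Treat the 3 copies of M as a single block. The multiset to arrange is then {MMM, A, D, D, D}, 5 items in all.
That gives (5)!/(3!) = 20 arrangements.

20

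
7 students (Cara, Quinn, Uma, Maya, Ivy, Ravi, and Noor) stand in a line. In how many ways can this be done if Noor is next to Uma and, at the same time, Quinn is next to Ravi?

480

Treat {Noor,Uma} as one block (2 orders) and {Quinn,Ravi} as another (2 orders).
That leaves 5 units to arrange: 2 × 2 × 5! = 4 × 120 = 480.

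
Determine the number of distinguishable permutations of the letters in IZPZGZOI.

The 8 letters of IZPZGZOI have repeats: I appearing twice and Z appearing 3 times.
The number of distinct arrangements is 8!/(3!·2!) = 40320/12 = 3360.

3360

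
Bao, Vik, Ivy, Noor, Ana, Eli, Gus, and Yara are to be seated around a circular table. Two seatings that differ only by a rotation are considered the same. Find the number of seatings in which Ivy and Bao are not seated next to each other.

3600

Without the restriction there are (7)! = 5040 seatings.
Seatings with Ivy beside Bao: treat them as a block with 2 internal orders, giving 2 × (6)! = 1440.
Subtracting, 5040 − 1440 = 3600.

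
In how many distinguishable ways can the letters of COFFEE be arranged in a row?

Letter multiplicities in COFFEE: C×1, E×2, F×2, O×1.
The number of distinct arrangements is 6!/(2!·2!) = 720/4 = 180.

180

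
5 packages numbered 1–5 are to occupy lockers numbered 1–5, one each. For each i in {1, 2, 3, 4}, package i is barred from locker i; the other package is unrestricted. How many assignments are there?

Let Aᵢ (for 1 ≤ i ≤ 4) be the placements that put package i in its forbidden locker. Any j of these fix j positions, leaving (5−j)! ways to fill the rest, and there are C(4,j) ways to pick which j.
By inclusion–exclusion, the number of valid placements is Σ_{j=0}^{4} (−1)^j C(4,j)·(5−j)!.
Computing: 120 − 96 + 36 − 8 + 1 = 53.

53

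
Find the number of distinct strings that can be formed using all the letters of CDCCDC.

15

CDCCDC has 6 letters with C appearing 4 times and D appearing twice.
The number of distinct arrangements is 6!/(4!·2!) = 720/48 = 15.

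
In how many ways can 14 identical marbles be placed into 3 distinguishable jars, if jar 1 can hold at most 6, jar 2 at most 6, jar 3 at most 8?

28

Without the upper bounds there are C(16,2) = 120 ways to split 14 among 3 jars.
Subtract solutions that violate a single cap (substitute x_i' = x_i − (cap_i+1)): x_1 ≥ 7 gives C(9,2) = 36; x_2 ≥ 7 gives C(9,2) = 36; x_3 ≥ 9 gives C(7,2) = 21. Together 93.
Add back pairs where two caps are both exceeded: 1 + 0 + 0 = 1.
By inclusion–exclusion the count is 120 − 93 + 1 = 28.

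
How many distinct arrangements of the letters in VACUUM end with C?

With the last slot taken by C, it remains to arrange the other 5 letters (VAUUM).
Those 5 letters have U appearing twice, giving (5)!/(2!) = 60.

60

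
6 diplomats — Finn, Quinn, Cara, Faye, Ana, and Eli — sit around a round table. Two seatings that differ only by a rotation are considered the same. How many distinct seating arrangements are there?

Around a circle, 6 distinct people have 6!/6 = (5)! = 120 rotationally distinct seatings.

120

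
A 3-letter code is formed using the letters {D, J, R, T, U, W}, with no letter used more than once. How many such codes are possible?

Choose and order 3 of the 6 symbols: the first letter has 6 options, the next 5, then 4.
That product is 6 × 5 × 4 = 120.

120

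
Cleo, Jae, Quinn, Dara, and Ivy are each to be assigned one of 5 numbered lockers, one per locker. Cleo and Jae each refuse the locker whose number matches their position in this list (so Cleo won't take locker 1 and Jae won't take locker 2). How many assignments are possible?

78

Let Aᵢ (for i ∈ {1, 2}) be the placements that put person i in their forbidden locker. Any j of these fix j positions, leaving (5−j)! ways to fill the rest, and there are C(2,j) ways to pick which j.
By inclusion–exclusion, the number of valid placements is Σ_{j=0}^{2} (−1)^j C(2,j)·(5−j)!.
Computing: 120 − 48 + 6 = 78.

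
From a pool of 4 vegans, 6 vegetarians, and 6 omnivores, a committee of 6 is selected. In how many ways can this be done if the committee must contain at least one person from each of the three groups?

6666

Total 6-person selections from all 16: C(16,6) = 8008.
Selections missing a whole group: no vegans → C(12,6) = 924; no vegetarians → C(10,6) = 210; no omnivores → C(10,6) = 210.
Add back selections omitting two groups (i.e. drawn from a single group): C(4,6) + C(6,6) + C(6,6) = 2.
By inclusion–exclusion: 8008 − 1344 + 2 = 6666.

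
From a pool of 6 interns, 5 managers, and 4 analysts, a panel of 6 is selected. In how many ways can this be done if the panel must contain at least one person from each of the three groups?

Unrestricted: C(15,6) = 5005 ways to pick any 6 of the 15.
Selections missing a whole group: no interns → C(9,6) = 84; no managers → C(10,6) = 210; no analysts → C(11,6) = 462.
Add back selections omitting two groups (i.e. drawn from a single group): C(6,6) + C(5,6) + C(4,6) = 1.
By inclusion–exclusion: 5005 − 756 + 1 = 4250.

4250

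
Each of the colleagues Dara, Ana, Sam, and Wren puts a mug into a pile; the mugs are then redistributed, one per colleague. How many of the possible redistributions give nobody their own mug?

Count assignments avoiding every fixed point. For any j of the 4 colleagues fixed to their own mug, the other 4−j can be arranged in (4−j)! ways.
By inclusion–exclusion this is Σ_{j=0}^{4} (−1)^j C(4,j)·(4−j)!.
Computing: 24 − 24 + 12 − 4 + 1 = 9.

9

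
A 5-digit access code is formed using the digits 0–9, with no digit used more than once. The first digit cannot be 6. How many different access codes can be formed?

The first digit has 10−1 = 9 choices (anything except 6).
The remaining 4 digits are filled from the other 9 symbols without repetition: 9 × 8 × 7 × 6 = 3024.
Total: 9 × 3024 = 27216.

27216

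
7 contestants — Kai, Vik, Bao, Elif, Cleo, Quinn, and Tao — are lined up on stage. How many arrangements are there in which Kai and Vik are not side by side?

3600

There are 7! = 5040 arrangements in all. If Kai and Vik are adjacent, merging them into one block gives 2·(6)! = 1440 arrangements.
So 5040 − 1440 = 3600 arrangements keep them apart.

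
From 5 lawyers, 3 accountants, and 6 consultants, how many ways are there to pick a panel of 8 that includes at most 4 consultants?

2639

Split by how many consultants are chosen (0 through 4).
Sum: C(6,0)·C(8,8) + C(6,1)·C(8,7) + C(6,2)·C(8,6) + C(6,3)·C(8,5) + C(6,4)·C(8,4) = 1 + 48 + 420 + 1120 + 1050 = 2639.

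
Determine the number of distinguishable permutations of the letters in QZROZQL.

Letter multiplicities in QZROZQL: L×1, O×1, Q×2, R×1, Z×2.
The number of distinct arrangements is 7!/(2!·2!) = 5040/4 = 1260.

1260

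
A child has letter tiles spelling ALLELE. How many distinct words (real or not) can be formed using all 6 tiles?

60

ALLELE has 6 letters with E appearing twice and L appearing 3 times.
The number of distinct arrangements is 6!/(3!·2!) = 720/12 = 60.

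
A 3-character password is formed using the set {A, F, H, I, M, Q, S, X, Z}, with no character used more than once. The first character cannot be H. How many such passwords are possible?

The first character has 9−1 = 8 choices (anything except H).
The remaining 2 characters are filled from the other 8 symbols without repetition: 8 × 7 = 56.
Total: 8 × 56 = 448.

448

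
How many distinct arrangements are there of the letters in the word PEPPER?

Letter multiplicities in PEPPER: E×2, P×3, R×1.
Dividing 6! = 720 by 3!·2! = 12 for the repeated letters gives 60.

60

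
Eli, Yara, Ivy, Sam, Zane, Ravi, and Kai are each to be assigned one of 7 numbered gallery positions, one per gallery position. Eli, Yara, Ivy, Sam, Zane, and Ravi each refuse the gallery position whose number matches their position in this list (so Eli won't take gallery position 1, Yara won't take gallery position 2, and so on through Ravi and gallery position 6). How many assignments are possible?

Let Aᵢ (for 1 ≤ i ≤ 6) be the placements that put person i in their forbidden gallery position. Any j of these fix j positions, leaving (7−j)! ways to fill the rest, and there are C(6,j) ways to pick which j.
By inclusion–exclusion, the number of valid placements is Σ_{j=0}^{6} (−1)^j C(6,j)·(7−j)!.
Computing: 5040 − 4320 + 1800 − 480 + 90 − 12 + 1 = 2119.

2119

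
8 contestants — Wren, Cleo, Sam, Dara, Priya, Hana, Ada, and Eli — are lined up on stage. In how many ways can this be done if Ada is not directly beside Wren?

Of the 8! = 40320 arrangements, those with Ada and Wren adjacent number 2 × 7! = 10080 (treat the pair as a block with 2 internal orders).
So 40320 − 10080 = 30240 arrangements keep them apart.

30240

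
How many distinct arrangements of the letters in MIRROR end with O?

With the last slot taken by O, it remains to arrange the other 5 letters (MIRRR).
Those 5 letters have R appearing 3 times, giving (5)!/(3!) = 20.

20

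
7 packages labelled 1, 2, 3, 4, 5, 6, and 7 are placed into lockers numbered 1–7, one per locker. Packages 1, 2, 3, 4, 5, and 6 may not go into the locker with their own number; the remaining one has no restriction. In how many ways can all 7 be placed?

Let Aᵢ (for 1 ≤ i ≤ 6) be the placements that put package i in its forbidden locker. Any j of these fix j positions, leaving (7−j)! ways to fill the rest, and there are C(6,j) ways to pick which j.
By inclusion–exclusion, the number of valid placements is Σ_{j=0}^{6} (−1)^j C(6,j)·(7−j)!.
Computing: 5040 − 4320 + 1800 − 480 + 90 − 12 + 1 = 2119.

2119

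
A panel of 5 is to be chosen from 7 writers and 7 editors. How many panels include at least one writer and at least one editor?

With no constraint there are C(14,5) = 2002 possible selections.
Subtract selections that omit an entire group: no writers → C(7,5) = 21; no editors → C(7,5) = 21.
Both groups omitted at once is impossible, so 2002 − 42 = 1960.

1960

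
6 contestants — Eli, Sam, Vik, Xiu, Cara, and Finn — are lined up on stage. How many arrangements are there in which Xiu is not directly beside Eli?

480

There are 6! = 720 arrangements in all. If Xiu and Eli are adjacent, merging them into one block gives 2·(5)! = 240 arrangements.
Complementary counting: 720 − 240 = 480.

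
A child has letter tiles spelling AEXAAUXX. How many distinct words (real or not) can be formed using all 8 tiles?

Letter multiplicities in AEXAAUXX: A×3, E×1, U×1, X×3.
Dividing 8! = 40320 by 3!·3! = 36 for the repeated letters gives 1120.

1120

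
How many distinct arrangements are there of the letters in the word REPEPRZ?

630

The 7 letters of REPEPRZ have repeats: E appearing twice, P appearing twice, and R appearing twice.
Dividing 7! = 5040 by 2!·2!·2! = 8 for the repeated letters gives 630.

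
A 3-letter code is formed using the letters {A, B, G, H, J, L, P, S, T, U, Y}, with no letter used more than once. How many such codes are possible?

990

Choose and order 3 of the 11 symbols: the first letter has 11 options, the next 10, then 9.
That product is 11 × 10 × 9 = 990.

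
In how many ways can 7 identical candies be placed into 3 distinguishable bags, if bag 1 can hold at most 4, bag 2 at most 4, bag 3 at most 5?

Ignoring the caps, the number of non-negative solutions to x_1+…+x_3 = 7 is C(9,2) = 36.
Subtract solutions that violate a single cap (substitute x_i' = x_i − (cap_i+1)): x_1 ≥ 5 gives C(4,2) = 6; x_2 ≥ 5 gives C(4,2) = 6; x_3 ≥ 6 gives C(3,2) = 3. Together 15.
No two caps can be exceeded simultaneously, so the pair terms are all 0.
By inclusion–exclusion the count is 36 − 15 + 0 = 21.

21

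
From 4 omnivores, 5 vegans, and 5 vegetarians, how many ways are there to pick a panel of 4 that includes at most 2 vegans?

906

Split by how many vegans are chosen (0 through 2).
Sum: C(5,0)·C(9,4) + C(5,1)·C(9,3) + C(5,2)·C(9,2) = 126 + 420 + 360 = 906.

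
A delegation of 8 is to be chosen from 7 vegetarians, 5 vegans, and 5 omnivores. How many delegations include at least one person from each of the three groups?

23275

Total 8-person selections from all 17: C(17,8) = 24310.
Selections missing a whole group: no vegetarians → C(10,8) = 45; no vegans → C(12,8) = 495; no omnivores → C(12,8) = 495.
Add back selections omitting two groups (i.e. drawn from a single group): C(7,8) + C(5,8) + C(5,8) = 0.
By inclusion–exclusion: 24310 − 1035 + 0 = 23275.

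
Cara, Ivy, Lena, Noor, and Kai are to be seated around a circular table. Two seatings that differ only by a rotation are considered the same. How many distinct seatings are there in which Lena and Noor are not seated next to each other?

12

All circular seatings of 5 people number (4)! = 24.
Seatings with Lena beside Noor: treat them as a block with 2 internal orders, giving 2 × (3)! = 12.
Subtracting, 24 − 12 = 12.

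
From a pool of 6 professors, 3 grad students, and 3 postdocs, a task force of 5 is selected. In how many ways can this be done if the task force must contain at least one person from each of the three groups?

With no constraint there are C(12,5) = 792 possible selections.
Subtract selections that omit an entire group: no professors → C(6,5) = 6; no grad students → C(9,5) = 126; no postdocs → C(9,5) = 126.
Add back selections omitting two groups (i.e. drawn from a single group): C(6,5) + C(3,5) + C(3,5) = 6.
By inclusion–exclusion: 792 − 258 + 6 = 540.

540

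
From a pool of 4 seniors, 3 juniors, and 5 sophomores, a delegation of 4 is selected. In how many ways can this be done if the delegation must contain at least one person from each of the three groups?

Total 4-person selections from all 12: C(12,4) = 495.
Subtract selections that omit an entire group: no seniors → C(8,4) = 70; no juniors → C(9,4) = 126; no sophomores → C(7,4) = 35.
Add back selections omitting two groups (i.e. drawn from a single group): C(4,4) + C(3,4) + C(5,4) = 6.
By inclusion–exclusion: 495 − 231 + 6 = 270.

270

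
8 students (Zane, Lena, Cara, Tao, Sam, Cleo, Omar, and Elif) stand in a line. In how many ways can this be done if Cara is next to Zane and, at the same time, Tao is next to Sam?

Treat {Cara,Zane} as one block (2 orders) and {Tao,Sam} as another (2 orders).
That leaves 6 units to arrange: 2 × 2 × 6! = 4 × 720 = 2880.

2880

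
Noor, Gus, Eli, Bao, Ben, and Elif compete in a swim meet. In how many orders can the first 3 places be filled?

There are 6 choices for 1st place, 5 for 2nd, and 4 for 3rd.
That gives 6 × 5 × 4 = 120.

120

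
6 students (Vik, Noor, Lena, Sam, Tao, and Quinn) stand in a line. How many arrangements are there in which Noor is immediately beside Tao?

240

Place the 4 others and the Noor-Tao pair as 5 objects in a line; the pair has 2 internal arrangements.
That gives 2 × 5! = 2 × 120 = 240.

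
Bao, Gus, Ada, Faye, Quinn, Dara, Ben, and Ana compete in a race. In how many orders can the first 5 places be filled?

6720

There are 8 choices for 1st place, 7 for 2nd, and so on down to 4 for position 5.
That gives 8 × 7 × 6 × 5 × 4 = 6720.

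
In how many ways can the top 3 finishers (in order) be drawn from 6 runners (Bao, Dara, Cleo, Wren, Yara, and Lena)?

There are 6 choices for 1st place, 5 for 2nd, and 4 for 3rd.
That gives 6 × 5 × 4 = 120.

120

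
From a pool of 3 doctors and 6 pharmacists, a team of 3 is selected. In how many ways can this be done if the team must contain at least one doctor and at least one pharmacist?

With no constraint there are C(9,3) = 84 possible selections.
Subtract selections that omit an entire group: no doctors → C(6,3) = 20; no pharmacists → C(3,3) = 1.
Both groups omitted at once is impossible, so 84 − 21 = 63.

63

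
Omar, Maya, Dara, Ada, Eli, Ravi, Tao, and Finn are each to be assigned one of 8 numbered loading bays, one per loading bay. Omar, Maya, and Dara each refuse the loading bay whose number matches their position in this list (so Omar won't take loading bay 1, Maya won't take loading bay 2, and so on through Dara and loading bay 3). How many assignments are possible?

27240

Let Aᵢ (for i ∈ {1, 2, 3}) be the placements that put person i in their forbidden loading bay. Any j of these fix j positions, leaving (8−j)! ways to fill the rest, and there are C(3,j) ways to pick which j.
By inclusion–exclusion, the number of valid placements is Σ_{j=0}^{3} (−1)^j C(3,j)·(8−j)!.
Computing: 40320 − 15120 + 2160 − 120 = 27240.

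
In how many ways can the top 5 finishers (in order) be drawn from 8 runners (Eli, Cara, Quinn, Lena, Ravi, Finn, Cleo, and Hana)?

6720

There are 8 choices for 1st place, 7 for 2nd, and so on down to 4 for position 5.
That gives 8 × 7 × 6 × 5 × 4 = 6720.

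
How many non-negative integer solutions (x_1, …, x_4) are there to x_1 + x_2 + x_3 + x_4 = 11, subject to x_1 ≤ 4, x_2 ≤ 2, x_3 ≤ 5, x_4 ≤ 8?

Ignoring the caps, the number of non-negative solutions to x_1+…+x_4 = 11 is C(14,3) = 364.
Subtract solutions that violate a single cap (substitute x_i' = x_i − (cap_i+1)): x_1 ≥ 5 gives C(9,3) = 84; x_2 ≥ 3 gives C(11,3) = 165; x_3 ≥ 6 gives C(8,3) = 56; x_4 ≥ 9 gives C(5,3) = 10. Together 315.
Add back pairs where two caps are both exceeded: 20 + 1 + 0 + 10 + 0 + 0 = 31.
By inclusion–exclusion the count is 364 − 315 + 31 = 80.

80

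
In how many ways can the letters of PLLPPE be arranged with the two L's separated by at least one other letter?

40

Total arrangements of PLLPPE: 6!/(3!·2!) = 60.
If the two L's are adjacent, glue them into one block, leaving 5 items to arrange: (5)!/(3!) = 20 ways.
Subtracting, 60 − 20 = 40 arrangements keep the L's apart.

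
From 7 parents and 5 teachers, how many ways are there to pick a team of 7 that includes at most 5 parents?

Split by how many parents are chosen (0 through 5).
Sum: C(7,0)·C(5,7) + C(7,1)·C(5,6) + C(7,2)·C(5,5) + C(7,3)·C(5,4) + C(7,4)·C(5,3) + C(7,5)·C(5,2) = 0 + 0 + 21 + 175 + 350 + 210 = 756.

756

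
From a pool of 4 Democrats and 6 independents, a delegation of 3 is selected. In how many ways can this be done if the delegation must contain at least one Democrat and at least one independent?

Unrestricted: C(10,3) = 120 ways to pick any 3 of the 10.
Selections missing a whole group: no Democrats → C(6,3) = 20; no independents → C(4,3) = 4.
Both groups omitted at once is impossible, so 120 − 24 = 96.

96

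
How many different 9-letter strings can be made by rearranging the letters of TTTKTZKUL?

7560

The 9 letters of TTTKTZKUL have repeats: K appearing twice and T appearing 4 times.
So there are 9! / (4!·2!) = 7560 distinguishable arrangements.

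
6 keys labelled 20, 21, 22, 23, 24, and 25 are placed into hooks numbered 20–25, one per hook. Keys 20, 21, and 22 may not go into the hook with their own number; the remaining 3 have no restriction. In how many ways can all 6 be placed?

Let Aᵢ (for i ∈ {20, 21, 22}) be the placements that put key i in its forbidden hook. Any j of these fix j positions, leaving (6−j)! ways to fill the rest, and there are C(3,j) ways to pick which j.
By inclusion–exclusion, the number of valid placements is Σ_{j=0}^{3} (−1)^j C(3,j)·(6−j)!.
Computing: 720 − 360 + 72 − 6 = 426.

426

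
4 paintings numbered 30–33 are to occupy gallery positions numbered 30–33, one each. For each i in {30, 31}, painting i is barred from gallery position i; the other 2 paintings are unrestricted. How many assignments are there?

14

Let Aᵢ (for i ∈ {30, 31}) be the placements that put painting i in its forbidden gallery position. Any j of these fix j positions, leaving (4−j)! ways to fill the rest, and there are C(2,j) ways to pick which j.
By inclusion–exclusion, the number of valid placements is Σ_{j=0}^{2} (−1)^j C(2,j)·(4−j)!.
Computing: 24 − 12 + 2 = 14.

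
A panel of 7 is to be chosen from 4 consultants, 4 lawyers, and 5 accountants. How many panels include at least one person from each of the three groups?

Unrestricted: C(13,7) = 1716 ways to pick any 7 of the 13.
Subtract selections that omit an entire group: no consultants → C(9,7) = 36; no lawyers → C(9,7) = 36; no accountants → C(8,7) = 8.
Add back selections omitting two groups (i.e. drawn from a single group): C(4,7) + C(4,7) + C(5,7) = 0.
By inclusion–exclusion: 1716 − 80 + 0 = 1636.

1636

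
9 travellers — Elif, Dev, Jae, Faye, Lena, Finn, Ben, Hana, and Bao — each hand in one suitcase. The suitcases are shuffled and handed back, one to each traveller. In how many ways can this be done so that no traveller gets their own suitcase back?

133496

Let Aᵢ be the assignments in which traveller i gets their own suitcase. We want the size of the complement of A₁∪…∪A_9.
By inclusion–exclusion this is Σ_{j=0}^{9} (−1)^j C(9,j)·(9−j)!.
Computing: 362880 − 362880 + 181440 − 60480 + 15120 − 3024 + 504 − 72 + 9 − 1 = 133496.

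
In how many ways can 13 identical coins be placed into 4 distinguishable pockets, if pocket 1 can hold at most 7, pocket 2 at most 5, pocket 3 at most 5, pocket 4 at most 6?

Ignoring the caps, the number of non-negative solutions to x_1+…+x_4 = 13 is C(16,3) = 560.
Subtract solutions that violate a single cap (substitute x_i' = x_i − (cap_i+1)): x_1 ≥ 8 gives C(8,3) = 56; x_2 ≥ 6 gives C(10,3) = 120; x_3 ≥ 6 gives C(10,3) = 120; x_4 ≥ 7 gives C(9,3) = 84. Together 380.
Add back pairs where two caps are both exceeded: 0 + 0 + 0 + 4 + 1 + 1 = 6.
By inclusion–exclusion the count is 560 − 380 + 6 = 186.

186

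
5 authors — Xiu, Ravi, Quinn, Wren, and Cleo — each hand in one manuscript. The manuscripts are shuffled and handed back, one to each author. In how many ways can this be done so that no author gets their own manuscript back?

44

Count assignments avoiding every fixed point. For any j of the 5 authors fixed to their own manuscript, the other 5−j can be arranged in (5−j)! ways.
By inclusion–exclusion this is Σ_{j=0}^{5} (−1)^j C(5,j)·(5−j)!.
Computing: 120 − 120 + 60 − 20 + 5 − 1 = 44.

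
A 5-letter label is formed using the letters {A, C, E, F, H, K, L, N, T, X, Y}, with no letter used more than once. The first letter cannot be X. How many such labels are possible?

The first letter has 11−1 = 10 choices (anything except X).
The remaining 4 letters are filled from the other 10 symbols without repetition: 10 × 9 × 8 × 7 = 5040.
Total: 10 × 5040 = 50400.

50400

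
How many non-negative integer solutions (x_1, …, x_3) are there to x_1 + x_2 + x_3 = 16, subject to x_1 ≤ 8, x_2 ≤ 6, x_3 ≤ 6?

By stars and bars, unrestricted non-negative solutions to x_1+…+x_3 = 16 number C(16+2,2) = 153.
Subtract solutions that violate a single cap (substitute x_i' = x_i − (cap_i+1)): x_1 ≥ 9 gives C(9,2) = 36; x_2 ≥ 7 gives C(11,2) = 55; x_3 ≥ 7 gives C(11,2) = 55. Together 146.
Add back pairs where two caps are both exceeded: 1 + 1 + 6 = 8.
By inclusion–exclusion the count is 153 − 146 + 8 = 15.

15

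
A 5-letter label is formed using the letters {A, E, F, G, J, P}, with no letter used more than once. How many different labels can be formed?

720

Choose and order 5 of the 6 symbols: the first letter has 6 options, the next 5, and so on down to 2.
6 × 5 × 4 × 3 × 2 = 720.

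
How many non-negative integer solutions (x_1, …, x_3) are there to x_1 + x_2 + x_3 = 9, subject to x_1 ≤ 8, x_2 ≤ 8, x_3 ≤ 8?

Without the upper bounds there are C(11,2) = 55 ways to split 9 among 3 variables.
Subtract solutions that violate a single cap (substitute x_i' = x_i − (cap_i+1)): x_1 ≥ 9 gives C(2,2) = 1; x_2 ≥ 9 gives C(2,2) = 1; x_3 ≥ 9 gives C(2,2) = 1. Together 3.
No two caps can be exceeded simultaneously, so the pair terms are all 0.
By inclusion–exclusion the count is 55 − 3 + 0 = 52.

52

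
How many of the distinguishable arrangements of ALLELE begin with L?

30

With the first slot taken by L, it remains to arrange the other 5 letters (ALELE).
Those 5 letters have E appearing twice and L appearing twice, giving (5)!/(2!·2!) = 30.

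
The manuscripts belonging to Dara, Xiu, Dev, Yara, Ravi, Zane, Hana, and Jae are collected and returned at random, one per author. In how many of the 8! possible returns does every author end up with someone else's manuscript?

14833

Count assignments avoiding every fixed point. For any j of the 8 authors fixed to their own manuscript, the other 8−j can be arranged in (8−j)! ways.
By inclusion–exclusion this is Σ_{j=0}^{8} (−1)^j C(8,j)·(8−j)!.
Computing: 40320 − 40320 + 20160 − 6720 + 1680 − 336 + 56 − 8 + 1 = 14833.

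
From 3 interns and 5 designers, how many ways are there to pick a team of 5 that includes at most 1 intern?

Split by how many interns are chosen (0 through 1).
Sum: C(3,0)·C(5,5) + C(3,1)·C(5,4) = 1 + 15 = 16.

16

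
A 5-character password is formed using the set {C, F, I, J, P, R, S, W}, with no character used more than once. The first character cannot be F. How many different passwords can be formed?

The first character has 8−1 = 7 choices (anything except F).
The remaining 4 characters are filled from the other 7 symbols without repetition: 7 × 6 × 5 × 4 = 840.
Total: 7 × 840 = 5880.

5880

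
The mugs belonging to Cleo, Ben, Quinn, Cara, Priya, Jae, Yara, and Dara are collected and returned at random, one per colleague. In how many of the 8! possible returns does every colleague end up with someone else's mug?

Let Aᵢ be the assignments in which colleague i gets their own mug. We want the size of the complement of A₁∪…∪A_8.
By inclusion–exclusion this is Σ_{j=0}^{8} (−1)^j C(8,j)·(8−j)!.
Computing: 40320 − 40320 + 20160 − 6720 + 1680 − 336 + 56 − 8 + 1 = 14833.

14833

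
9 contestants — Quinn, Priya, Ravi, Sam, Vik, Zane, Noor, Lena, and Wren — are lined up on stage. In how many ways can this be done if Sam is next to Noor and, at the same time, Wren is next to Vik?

Treat {Sam,Noor} as one block (2 orders) and {Wren,Vik} as another (2 orders).
That leaves 7 units to arrange: 2 × 2 × 7! = 4 × 5040 = 20160.

20160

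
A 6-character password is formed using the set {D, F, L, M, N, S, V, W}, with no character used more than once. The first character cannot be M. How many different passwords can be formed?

17640

The first character has 8−1 = 7 choices (anything except M).
The remaining 5 characters are filled from the other 7 symbols without repetition: 7 × 6 × 5 × 4 × 3 = 2520.
Total: 7 × 2520 = 17640.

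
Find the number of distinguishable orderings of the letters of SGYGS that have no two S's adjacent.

Total arrangements of SGYGS: 5!/(2!·2!) = 30.
Arrangements with the S's together: treat SS as one letter, giving (4)!/(2!) = 12.
Subtracting, 30 − 12 = 18 arrangements keep the S's apart.

18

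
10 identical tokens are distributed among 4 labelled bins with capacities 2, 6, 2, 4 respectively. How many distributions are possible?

27

By stars and bars, unrestricted non-negative solutions to x_1+…+x_4 = 10 number C(10+3,3) = 286.
Subtract solutions that violate a single cap (substitute x_i' = x_i − (cap_i+1)): x_1 ≥ 3 gives C(10,3) = 120; x_2 ≥ 7 gives C(6,3) = 20; x_3 ≥ 3 gives C(10,3) = 120; x_4 ≥ 5 gives C(8,3) = 56. Together 316.
Add back pairs where two caps are both exceeded: 1 + 35 + 10 + 1 + 0 + 10 = 57.
By inclusion–exclusion the count is 286 − 316 + 57 = 27.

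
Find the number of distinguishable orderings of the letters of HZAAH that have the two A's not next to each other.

Total arrangements of HZAAH: 5!/(2!·2!) = 30.
Arrangements with the A's together: treat AA as one letter, giving (4)!/(2!) = 12.
Hence 30 − 12 = 18.

18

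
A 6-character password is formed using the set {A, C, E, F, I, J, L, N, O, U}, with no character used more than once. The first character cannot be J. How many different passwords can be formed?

136080

The first character has 10−1 = 9 choices (anything except J).
The remaining 5 characters are filled from the other 9 symbols without repetition: 9 × 8 × 7 × 6 × 5 = 15120.
Total: 9 × 15120 = 136080.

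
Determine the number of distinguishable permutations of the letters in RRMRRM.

15

RRMRRM has 6 letters with M appearing twice and R appearing 4 times.
Dividing 6! = 720 by 4!·2! = 48 for the repeated letters gives 15.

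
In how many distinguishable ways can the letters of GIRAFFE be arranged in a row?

GIRAFFE has 7 letters with F appearing twice.
Dividing 7! = 5040 by 2! = 2 for the repeated letters gives 2520.

2520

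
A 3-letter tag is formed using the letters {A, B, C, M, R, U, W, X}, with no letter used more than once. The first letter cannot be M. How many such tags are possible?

294

The first letter has 8−1 = 7 choices (anything except M).
The remaining 2 letters are filled from the other 7 symbols without repetition: 7 × 6 = 42.
Total: 7 × 42 = 294.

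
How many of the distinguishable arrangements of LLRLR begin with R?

With the first slot taken by R, it remains to arrange the other 4 letters (LLLR).
Those 4 letters have L appearing 3 times, giving (4)!/(3!) = 4.

4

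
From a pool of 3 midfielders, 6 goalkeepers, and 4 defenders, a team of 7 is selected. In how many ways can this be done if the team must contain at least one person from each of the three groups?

1559

Total 7-person selections from all 13: C(13,7) = 1716.
Selections missing a whole group: no midfielders → C(10,7) = 120; no goalkeepers → C(7,7) = 1; no defenders → C(9,7) = 36.
Add back selections omitting two groups (i.e. drawn from a single group): C(3,7) + C(6,7) + C(4,7) = 0.
By inclusion–exclusion: 1716 − 157 + 0 = 1559.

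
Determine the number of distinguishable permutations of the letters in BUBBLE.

BUBBLE has 6 letters with B appearing 3 times.
So there are 6! / (3!) = 120 distinguishable arrangements.

120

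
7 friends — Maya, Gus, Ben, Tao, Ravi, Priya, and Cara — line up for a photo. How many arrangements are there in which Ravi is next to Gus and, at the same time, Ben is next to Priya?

480

Treat {Ravi,Gus} as one block (2 orders) and {Ben,Priya} as another (2 orders).
That leaves 5 units to arrange: 2 × 2 × 5! = 4 × 120 = 480.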